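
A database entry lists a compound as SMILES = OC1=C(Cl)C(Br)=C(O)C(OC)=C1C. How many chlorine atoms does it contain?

Scan the SMILES for Cl atoms (remember two-letter symbols like Cl and Br are single atoms).
Chlorine count: 1.

1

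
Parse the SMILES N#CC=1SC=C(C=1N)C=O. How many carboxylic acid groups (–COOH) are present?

0

Scan the SMILES for the carboxylic acid motif — none present.
Groups that are present: 1 aldehyde, 1 nitrile, 1 primary amine.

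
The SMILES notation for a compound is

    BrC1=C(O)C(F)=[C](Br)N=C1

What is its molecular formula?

C5H2Br2FNO

Walk through each heavy atom and fill implicit hydrogens from standard valence (C 4, N 3, O 2, S 2, halogen 1):
  atom 1: Br (halogen, monovalent) → 0 H
  atom 2: C, bond orders sum to 4 (valence 4) → 0 H
  atom 3: C, bond orders sum to 4 (valence 4) → 0 H
  atom 4: O, bond orders sum to 1 (valence 2) → 1 H
  atom 5: C, bond orders sum to 4 (valence 4) → 0 H
  atom 6: F (halogen, monovalent) → 0 H
  atom 7: C with explicit H count 0
  atom 8: Br (halogen, monovalent) → 0 H
  atom 9: N, bond orders sum to 3 (valence 3) → 0 H
  atom 10: C, bond orders sum to 3 (valence 4) → 1 H
Totals → C:5, H:2, Br:2, F:1, N:1, O:1.
In Hill order: C5H2Br2FNO.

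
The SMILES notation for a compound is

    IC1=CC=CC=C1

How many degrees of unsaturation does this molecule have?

4

Molecular formula: C6H5I.
DoU = (2C + 2 + N − H − X) / 2, where X is the halogen count and O/S are ignored.
    = (2·6 + 2 + 0 − 5 − 1) / 2 = 8 / 2 = 4.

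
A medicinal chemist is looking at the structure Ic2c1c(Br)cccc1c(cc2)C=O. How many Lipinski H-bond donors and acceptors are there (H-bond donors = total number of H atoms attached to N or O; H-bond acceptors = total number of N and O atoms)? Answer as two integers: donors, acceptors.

0, 1

Donors: find every N or O and count the H atoms it carries.
  atom 14 (O): bond orders sum to 2 → 0 H
Lipinski HBD = 0.
Acceptors: N atoms = 0, O atoms = 1 → HBA = 1.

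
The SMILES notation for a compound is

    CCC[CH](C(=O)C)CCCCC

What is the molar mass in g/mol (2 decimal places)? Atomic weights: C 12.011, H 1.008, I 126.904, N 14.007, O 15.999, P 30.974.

First, the molecular formula is C11H22O (counting implicit H from valence).
  C: 11 × 12.011 = 132.121
  H: 22 × 1.008 = 22.176
  O: 1 × 15.999 = 15.999
Sum: 11×12.011 + 22×1.008 + 1×15.999 = 170.296 → 170.30 g/mol.

170.30 g/mol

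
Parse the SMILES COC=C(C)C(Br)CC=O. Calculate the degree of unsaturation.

2

Molecular formula: C7H11BrO2.
DoU = (2C + 2 + N − H − X) / 2, where X is the halogen count and O/S are ignored.
    = (2·7 + 2 + 0 − 11 − 1) / 2 = 4 / 2 = 2.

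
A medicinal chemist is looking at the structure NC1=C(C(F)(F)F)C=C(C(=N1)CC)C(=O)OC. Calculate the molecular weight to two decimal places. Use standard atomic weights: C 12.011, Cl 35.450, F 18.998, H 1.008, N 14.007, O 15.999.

248.20 g/mol

First, the molecular formula is C10H11F3N2O2 (counting implicit H from valence).
  C: 10 × 12.011 = 120.110
  F: 3 × 18.998 = 56.994
  H: 11 × 1.008 = 11.088
  N: 2 × 14.007 = 28.014
  O: 2 × 15.999 = 31.998
Sum: 10×12.011 + 3×18.998 + 11×1.008 + 2×14.007 + 2×15.999 = 248.204 → 248.20 g/mol.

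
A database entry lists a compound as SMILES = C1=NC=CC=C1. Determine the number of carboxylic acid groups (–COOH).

0

Scan the SMILES for the carboxylic acid motif — none present.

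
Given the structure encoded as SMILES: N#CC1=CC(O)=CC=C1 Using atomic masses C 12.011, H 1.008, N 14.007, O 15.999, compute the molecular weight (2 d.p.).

119.12 g/mol

First, the molecular formula is C7H5NO (counting implicit H from valence).
  C: 7 × 12.011 = 84.077
  H: 5 × 1.008 = 5.040
  N: 1 × 14.007 = 14.007
  O: 1 × 15.999 = 15.999
Sum: 7×12.011 + 5×1.008 + 1×14.007 + 1×15.999 = 119.123 → 119.12 g/mol.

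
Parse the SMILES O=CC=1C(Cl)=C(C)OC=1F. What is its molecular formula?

C6H4ClFO2

Walk through each heavy atom and fill implicit hydrogens from standard valence (C 4, N 3, O 2, S 2, halogen 1):
  atom 1: O, bond orders sum to 2 (valence 2) → 0 H
  atom 2: C, bond orders sum to 3 (valence 4) → 1 H
  atom 3: C, bond orders sum to 4 (valence 4) → 0 H
  atom 4: C, bond orders sum to 4 (valence 4) → 0 H
  atom 5: Cl (halogen, monovalent) → 0 H
  atom 6: C, bond orders sum to 4 (valence 4) → 0 H
  atom 7: C, bond orders sum to 1 (valence 4) → 3 H
  atom 8: O, bond orders sum to 2 (valence 2) → 0 H
  atom 9: C, bond orders sum to 4 (valence 4) → 0 H
  atom 10: F (halogen, monovalent) → 0 H
Totals → C:6, H:4, Cl:1, F:1, O:2.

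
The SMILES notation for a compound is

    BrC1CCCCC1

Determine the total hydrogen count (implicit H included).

Walk through each heavy atom and fill implicit hydrogens from standard valence (C 4, N 3, O 2, S 2, halogen 1):
  atom 1: Br (halogen, monovalent) → 0 H
  atom 2: C, bond orders sum to 3 (valence 4) → 1 H
  atom 3: C, bond orders sum to 2 (valence 4) → 2 H
  atom 4: C, bond orders sum to 2 (valence 4) → 2 H
  atom 5: C, bond orders sum to 2 (valence 4) → 2 H
  atom 6: C, bond orders sum to 2 (valence 4) → 2 H
  atom 7: C, bond orders sum to 2 (valence 4) → 2 H
Total hydrogens: 11.

11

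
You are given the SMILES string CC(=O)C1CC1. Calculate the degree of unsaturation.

Molecular formula: C5H8O.
DoU = (2C + 2 + N − H − X) / 2, where X is the halogen count and O/S are ignored.
    = (2·5 + 2 + 0 − 8 − 0) / 2 = 4 / 2 = 2.

2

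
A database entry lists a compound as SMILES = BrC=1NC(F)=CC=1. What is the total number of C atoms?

4

Count every carbon token in the SMILES (each C, including those in ring-closure positions and inside branches).
Carbon count: 4.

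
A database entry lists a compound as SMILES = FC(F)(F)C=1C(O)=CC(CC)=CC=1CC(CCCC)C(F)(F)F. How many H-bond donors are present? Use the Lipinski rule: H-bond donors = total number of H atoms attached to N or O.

1

Donors: find every N or O and count the H atoms it carries.
  atom 7 (O): bond orders sum to 1 → 1 H
Lipinski HBD = 1.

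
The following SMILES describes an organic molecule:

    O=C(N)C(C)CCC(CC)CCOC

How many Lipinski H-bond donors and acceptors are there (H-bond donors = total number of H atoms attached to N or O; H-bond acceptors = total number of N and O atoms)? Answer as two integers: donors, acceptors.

2, 3

Donors: find every N or O and count the H atoms it carries.
  atom 1 (O): bond orders sum to 2 → 0 H
  atom 3 (N): bond orders sum to 1 → 2 H
  atom 13 (O): bond orders sum to 2 → 0 H
Lipinski HBD = 2.
Acceptors: N atoms = 1, O atoms = 2 → HBA = 3.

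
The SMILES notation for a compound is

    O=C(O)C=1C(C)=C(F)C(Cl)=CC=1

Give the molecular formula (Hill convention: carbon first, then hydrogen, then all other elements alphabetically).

Walk through each heavy atom and fill implicit hydrogens from standard valence (C 4, N 3, O 2, S 2, halogen 1):
  atom 1: O, bond orders sum to 2 (valence 2) → 0 H
  atom 2: C, bond orders sum to 4 (valence 4) → 0 H
  atom 3: O, bond orders sum to 1 (valence 2) → 1 H
  atom 4: C, bond orders sum to 4 (valence 4) → 0 H
  atom 5: C, bond orders sum to 4 (valence 4) → 0 H
  atom 6: C, bond orders sum to 1 (valence 4) → 3 H
  atom 7: C, bond orders sum to 4 (valence 4) → 0 H
  atom 8: F (halogen, monovalent) → 0 H
  atom 9: C, bond orders sum to 4 (valence 4) → 0 H
  atom 10: Cl (halogen, monovalent) → 0 H
  atom 11: C, bond orders sum to 3 (valence 4) → 1 H
  atom 12: C, bond orders sum to 3 (valence 4) → 1 H
Totals → C:8, H:6, Cl:1, F:1, O:2.
In Hill order: C8H6ClFO2.

C8H6ClFO2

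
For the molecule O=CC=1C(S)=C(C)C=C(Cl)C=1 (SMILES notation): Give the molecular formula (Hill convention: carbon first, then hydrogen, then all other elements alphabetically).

Walk through each heavy atom and fill implicit hydrogens from standard valence (C 4, N 3, O 2, S 2, halogen 1):
  atom 1: O, bond orders sum to 2 (valence 2) → 0 H
  atom 2: C, bond orders sum to 3 (valence 4) → 1 H
  atom 3: C, bond orders sum to 4 (valence 4) → 0 H
  atom 4: C, bond orders sum to 4 (valence 4) → 0 H
  atom 5: S, bond orders sum to 1 (valence 2) → 1 H
  atom 6: C, bond orders sum to 4 (valence 4) → 0 H
  atom 7: C, bond orders sum to 1 (valence 4) → 3 H
  atom 8: C, bond orders sum to 3 (valence 4) → 1 H
  atom 9: C, bond orders sum to 4 (valence 4) → 0 H
  atom 10: Cl (halogen, monovalent) → 0 H
  atom 11: C, bond orders sum to 3 (valence 4) → 1 H
Totals → C:8, H:7, Cl:1, O:1, S:1.

C8H7ClOS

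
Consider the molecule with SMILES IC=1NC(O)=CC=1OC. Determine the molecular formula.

C5H6INO2

Walk through each heavy atom and fill implicit hydrogens from standard valence (C 4, N 3, O 2, S 2, halogen 1):
  atom 1: I (halogen, monovalent) → 0 H
  atom 2: C, bond orders sum to 4 (valence 4) → 0 H
  atom 3: N, bond orders sum to 2 (valence 3) → 1 H
  atom 4: C, bond orders sum to 4 (valence 4) → 0 H
  atom 5: O, bond orders sum to 1 (valence 2) → 1 H
  atom 6: C, bond orders sum to 3 (valence 4) → 1 H
  atom 7: C, bond orders sum to 4 (valence 4) → 0 H
  atom 8: O, bond orders sum to 2 (valence 2) → 0 H
  atom 9: C, bond orders sum to 1 (valence 4) → 3 H
Totals → C:5, H:6, I:1, N:1, O:2.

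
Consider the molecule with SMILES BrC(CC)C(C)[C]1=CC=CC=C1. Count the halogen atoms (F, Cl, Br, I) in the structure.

Halogen atoms appear at heavy-atom position 1 (1×Br).
Halogen count: 1.

1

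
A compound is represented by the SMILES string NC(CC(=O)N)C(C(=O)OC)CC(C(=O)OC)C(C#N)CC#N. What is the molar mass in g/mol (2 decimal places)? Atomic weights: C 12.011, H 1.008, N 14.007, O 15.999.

First, the molecular formula is C14H20N4O5 (counting implicit H from valence).
  C: 14 × 12.011 = 168.154
  H: 20 × 1.008 = 20.160
  N: 4 × 14.007 = 56.028
  O: 5 × 15.999 = 79.995
Sum: 14×12.011 + 20×1.008 + 4×14.007 + 5×15.999 = 324.337 → 324.34 g/mol.

324.34 g/mol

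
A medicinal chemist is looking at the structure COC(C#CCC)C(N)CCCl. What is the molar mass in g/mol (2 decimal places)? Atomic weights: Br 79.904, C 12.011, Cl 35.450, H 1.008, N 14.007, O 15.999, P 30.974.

189.68 g/mol

First, the molecular formula is C9H16ClNO (counting implicit H from valence).
  C: 9 × 12.011 = 108.099
  Cl: 1 × 35.450 = 35.450
  H: 16 × 1.008 = 16.128
  N: 1 × 14.007 = 14.007
  O: 1 × 15.999 = 15.999
Sum: 9×12.011 + 1×35.450 + 16×1.008 + 1×14.007 + 1×15.999 = 189.683 → 189.68 g/mol.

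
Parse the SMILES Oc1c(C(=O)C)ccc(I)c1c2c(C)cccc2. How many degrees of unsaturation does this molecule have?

9

Molecular formula: C15H13IO2.
DoU = (2C + 2 + N − H − X) / 2, where X is the halogen count and O/S are ignored.
    = (2·15 + 2 + 0 − 13 − 1) / 2 = 18 / 2 = 9.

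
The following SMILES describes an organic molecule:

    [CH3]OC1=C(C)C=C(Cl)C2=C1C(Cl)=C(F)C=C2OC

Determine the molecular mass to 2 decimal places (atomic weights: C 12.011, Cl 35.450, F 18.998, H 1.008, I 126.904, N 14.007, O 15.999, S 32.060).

First, the molecular formula is C13H11Cl2FO2 (counting implicit H from valence).
  C: 13 × 12.011 = 156.143
  Cl: 2 × 35.450 = 70.900
  F: 1 × 18.998 = 18.998
  H: 11 × 1.008 = 11.088
  O: 2 × 15.999 = 31.998
Sum: 13×12.011 + 2×35.450 + 1×18.998 + 11×1.008 + 2×15.999 = 289.127 → 289.13 g/mol.

289.13 g/mol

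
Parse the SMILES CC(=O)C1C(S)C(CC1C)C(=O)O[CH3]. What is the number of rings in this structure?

1

In SMILES, each pair of matching ring-closure digits denotes one ring-closing bond; the number of such bonds equals the number of independent rings.
Ring-closure bonds here: 1.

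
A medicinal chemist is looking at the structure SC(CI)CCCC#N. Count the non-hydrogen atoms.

9

Every atom symbol written in the SMILES (organic subset) is one heavy atom; implicit H are not written.
Heavy atoms by element → C:6, I:1, N:1, S:1.
Total: 9.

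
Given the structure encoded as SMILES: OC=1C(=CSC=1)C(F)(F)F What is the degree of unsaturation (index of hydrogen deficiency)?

Degree of unsaturation = (number of rings) + (number of π bonds).
Ring closures in the SMILES: 1.
π bonds: 2 double bonds (each 1 DoU) → 2 DoU from unsaturation.
Total DoU = 1 + 2 = 3.

3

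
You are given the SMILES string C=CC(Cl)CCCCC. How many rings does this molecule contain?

In SMILES, each pair of matching ring-closure digits denotes one ring-closing bond; the number of such bonds equals the number of independent rings.
Ring-closure bonds here: 0.

0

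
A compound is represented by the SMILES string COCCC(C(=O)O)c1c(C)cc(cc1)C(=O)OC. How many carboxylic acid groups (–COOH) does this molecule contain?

The carboxylic acid motif appears at heavy-atom position 6 in the SMILES.
Other groups present: 1 ester, 1 ether.
Carboxylic acid count: 1.

1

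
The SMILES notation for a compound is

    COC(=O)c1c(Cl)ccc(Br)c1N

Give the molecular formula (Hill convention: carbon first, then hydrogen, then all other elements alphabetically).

Walk through each heavy atom and fill implicit hydrogens from standard valence (C 4, N 3, O 2, S 2, halogen 1); for lowercase aromatic atoms, an aromatic c carries 1 H when it has two neighbours and 0 H with three, and aromatic n carries 0 H:
  atom 1: C, bond orders sum to 1 (valence 4) → 3 H
  atom 2: O, bond orders sum to 2 (valence 2) → 0 H
  atom 3: C, bond orders sum to 4 (valence 4) → 0 H
  atom 4: O, bond orders sum to 2 (valence 2) → 0 H
  atom 5: aromatic c, 3 neighbours → 0 H
  atom 6: aromatic c, 3 neighbours → 0 H
  atom 7: Cl (halogen, monovalent) → 0 H
  atom 8: aromatic c, 2 neighbours → 1 H
  atom 9: aromatic c, 2 neighbours → 1 H
  atom 10: aromatic c, 3 neighbours → 0 H
  atom 11: Br (halogen, monovalent) → 0 H
  atom 12: aromatic c, 3 neighbours → 0 H
  atom 13: N, bond orders sum to 1 (valence 3) → 2 H
Totals → C:8, H:7, Br:1, Cl:1, N:1, O:2.
In Hill order: C8H7BrClNO2.

C8H7BrClNO2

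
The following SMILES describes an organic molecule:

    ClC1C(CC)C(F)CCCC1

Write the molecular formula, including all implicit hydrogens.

Walk through each heavy atom and fill implicit hydrogens from standard valence (C 4, N 3, O 2, S 2, halogen 1):
  atom 1: Cl (halogen, monovalent) → 0 H
  atom 2: C, bond orders sum to 3 (valence 4) → 1 H
  atom 3: C, bond orders sum to 3 (valence 4) → 1 H
  atom 4: C, bond orders sum to 2 (valence 4) → 2 H
  atom 5: C, bond orders sum to 1 (valence 4) → 3 H
  atom 6: C, bond orders sum to 3 (valence 4) → 1 H
  atom 7: F (halogen, monovalent) → 0 H
  atom 8: C, bond orders sum to 2 (valence 4) → 2 H
  atom 9: C, bond orders sum to 2 (valence 4) → 2 H
  atom 10: C, bond orders sum to 2 (valence 4) → 2 H
  atom 11: C, bond orders sum to 2 (valence 4) → 2 H
Totals → C:9, H:16, Cl:1, F:1.

C9H16ClF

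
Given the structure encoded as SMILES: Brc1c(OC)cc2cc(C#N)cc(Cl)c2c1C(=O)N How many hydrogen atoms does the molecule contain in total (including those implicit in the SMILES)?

Walk through each heavy atom and fill implicit hydrogens from standard valence (C 4, N 3, O 2, S 2, halogen 1); for lowercase aromatic atoms, an aromatic c carries 1 H when it has two neighbours and 0 H with three, and aromatic n carries 0 H:
  atom 1: Br (halogen, monovalent) → 0 H
  atom 2: aromatic c, 3 neighbours → 0 H
  atom 3: aromatic c, 3 neighbours → 0 H
  atom 4: O, bond orders sum to 2 (valence 2) → 0 H
  atom 5: C, bond orders sum to 1 (valence 4) → 3 H
  atom 6: aromatic c, 2 neighbours → 1 H
  atom 7: aromatic c, 3 neighbours → 0 H
  atom 8: aromatic c, 2 neighbours → 1 H
  atom 9: aromatic c, 3 neighbours → 0 H
  atom 10: C, bond orders sum to 4 (valence 4) → 0 H
  atom 11: N, bond orders sum to 3 (valence 3) → 0 H
  atom 12: aromatic c, 2 neighbours → 1 H
  atom 13: aromatic c, 3 neighbours → 0 H
  atom 14: Cl (halogen, monovalent) → 0 H
  atom 15: aromatic c, 3 neighbours → 0 H
  atom 16: aromatic c, 3 neighbours → 0 H
  atom 17: C, bond orders sum to 4 (valence 4) → 0 H
  atom 18: O, bond orders sum to 2 (valence 2) → 0 H
  atom 19: N, bond orders sum to 1 (valence 3) → 2 H
Total hydrogens: 8.

8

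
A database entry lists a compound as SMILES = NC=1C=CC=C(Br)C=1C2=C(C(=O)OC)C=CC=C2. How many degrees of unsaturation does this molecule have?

9

Degree of unsaturation = (number of rings) + (number of π bonds).
Ring closures in the SMILES: 2.
π bonds: 7 double bonds (each 1 DoU) → 7 DoU from unsaturation.
Total DoU = 2 + 7 = 9.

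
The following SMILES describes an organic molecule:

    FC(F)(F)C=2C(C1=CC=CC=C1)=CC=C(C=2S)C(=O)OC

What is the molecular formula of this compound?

C15H11F3O2S

Walk through each heavy atom and fill implicit hydrogens from standard valence (C 4, N 3, O 2, S 2, halogen 1):
  atom 1: F (halogen, monovalent) → 0 H
  atom 2: C, bond orders sum to 4 (valence 4) → 0 H
  atom 3: F (halogen, monovalent) → 0 H
  atom 4: F (halogen, monovalent) → 0 H
  atom 5: C, bond orders sum to 4 (valence 4) → 0 H
  atom 6: C, bond orders sum to 4 (valence 4) → 0 H
  atom 7: C, bond orders sum to 4 (valence 4) → 0 H
  atom 8: C, bond orders sum to 3 (valence 4) → 1 H
  atom 9: C, bond orders sum to 3 (valence 4) → 1 H
  atom 10: C, bond orders sum to 3 (valence 4) → 1 H
  atom 11: C, bond orders sum to 3 (valence 4) → 1 H
  atom 12: C, bond orders sum to 3 (valence 4) → 1 H
  atom 13: C, bond orders sum to 3 (valence 4) → 1 H
  atom 14: C, bond orders sum to 3 (valence 4) → 1 H
  atom 15: C, bond orders sum to 4 (valence 4) → 0 H
  atom 16: C, bond orders sum to 4 (valence 4) → 0 H
  atom 17: S, bond orders sum to 1 (valence 2) → 1 H
  atom 18: C, bond orders sum to 4 (valence 4) → 0 H
  atom 19: O, bond orders sum to 2 (valence 2) → 0 H
  atom 20: O, bond orders sum to 2 (valence 2) → 0 H
  atom 21: C, bond orders sum to 1 (valence 4) → 3 H
Totals → C:15, H:11, F:3, O:2, S:1.
In Hill order: C15H11F3O2S.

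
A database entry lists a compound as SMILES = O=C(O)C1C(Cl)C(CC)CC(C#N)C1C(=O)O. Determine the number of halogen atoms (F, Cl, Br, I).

Halogen atoms appear at heavy-atom position 6 (1×Cl).
Other groups present: 2 carboxylic acid, 1 nitrile.
Halogen count: 1.

1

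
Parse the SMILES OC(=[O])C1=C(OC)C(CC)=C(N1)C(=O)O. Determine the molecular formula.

Walk through each heavy atom and fill implicit hydrogens from standard valence (C 4, N 3, O 2, S 2, halogen 1):
  atom 1: O, bond orders sum to 1 (valence 2) → 1 H
  atom 2: C, bond orders sum to 4 (valence 4) → 0 H
  atom 3: O with explicit H count 0
  atom 4: C, bond orders sum to 4 (valence 4) → 0 H
  atom 5: C, bond orders sum to 4 (valence 4) → 0 H
  atom 6: O, bond orders sum to 2 (valence 2) → 0 H
  atom 7: C, bond orders sum to 1 (valence 4) → 3 H
  atom 8: C, bond orders sum to 4 (valence 4) → 0 H
  atom 9: C, bond orders sum to 2 (valence 4) → 2 H
  atom 10: C, bond orders sum to 1 (valence 4) → 3 H
  atom 11: C, bond orders sum to 4 (valence 4) → 0 H
  atom 12: N, bond orders sum to 2 (valence 3) → 1 H
  atom 13: C, bond orders sum to 4 (valence 4) → 0 H
  atom 14: O, bond orders sum to 2 (valence 2) → 0 H
  atom 15: O, bond orders sum to 1 (valence 2) → 1 H
Totals → C:9, H:11, N:1, O:5.

C9H11NO5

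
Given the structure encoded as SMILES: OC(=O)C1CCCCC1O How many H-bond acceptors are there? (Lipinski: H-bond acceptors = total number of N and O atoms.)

N atoms: 0; O atoms: 3.
Lipinski HBA = 0 + 3 = 3.

3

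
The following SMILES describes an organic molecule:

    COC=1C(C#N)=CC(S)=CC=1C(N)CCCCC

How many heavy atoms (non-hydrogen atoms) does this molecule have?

18

Every atom symbol written in the SMILES (organic subset) is one heavy atom; implicit H are not written.
Heavy atoms by element → C:14, N:2, O:1, S:1.
Total: 18.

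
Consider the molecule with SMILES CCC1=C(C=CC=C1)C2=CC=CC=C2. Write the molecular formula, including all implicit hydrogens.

Walk through each heavy atom and fill implicit hydrogens from standard valence (C 4, N 3, O 2, S 2, halogen 1):
  atom 1: C, bond orders sum to 1 (valence 4) → 3 H
  atom 2: C, bond orders sum to 2 (valence 4) → 2 H
  atom 3: C, bond orders sum to 4 (valence 4) → 0 H
  atom 4: C, bond orders sum to 4 (valence 4) → 0 H
  atom 5: C, bond orders sum to 3 (valence 4) → 1 H
  atom 6: C, bond orders sum to 3 (valence 4) → 1 H
  atom 7: C, bond orders sum to 3 (valence 4) → 1 H
  atom 8: C, bond orders sum to 3 (valence 4) → 1 H
  atom 9: C, bond orders sum to 4 (valence 4) → 0 H
  atom 10: C, bond orders sum to 3 (valence 4) → 1 H
  atom 11: C, bond orders sum to 3 (valence 4) → 1 H
  atom 12: C, bond orders sum to 3 (valence 4) → 1 H
  atom 13: C, bond orders sum to 3 (valence 4) → 1 H
  atom 14: C, bond orders sum to 3 (valence 4) → 1 H
Totals → C:14, H:14.
In Hill order: C14H14.

C14H14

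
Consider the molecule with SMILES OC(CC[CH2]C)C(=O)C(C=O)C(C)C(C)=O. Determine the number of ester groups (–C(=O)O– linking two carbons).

Scan the SMILES for the ester motif — none present.
Groups that are present: 1 aldehyde, 1 hydroxyl, 2 ketone.

0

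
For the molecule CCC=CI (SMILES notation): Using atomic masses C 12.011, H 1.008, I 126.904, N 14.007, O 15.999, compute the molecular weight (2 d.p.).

First, the molecular formula is C4H7I (counting implicit H from valence).
  C: 4 × 12.011 = 48.044
  H: 7 × 1.008 = 7.056
  I: 1 × 126.904 = 126.904
Sum: 4×12.011 + 7×1.008 + 1×126.904 = 182.004 → 182.00 g/mol.

182.00 g/mol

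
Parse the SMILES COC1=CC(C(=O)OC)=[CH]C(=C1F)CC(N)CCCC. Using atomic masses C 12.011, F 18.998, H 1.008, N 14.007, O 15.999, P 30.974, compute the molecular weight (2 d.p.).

283.34 g/mol

First, the molecular formula is C15H22FNO3 (counting implicit H from valence).
  C: 15 × 12.011 = 180.165
  F: 1 × 18.998 = 18.998
  H: 22 × 1.008 = 22.176
  N: 1 × 14.007 = 14.007
  O: 3 × 15.999 = 47.997
Sum: 15×12.011 + 1×18.998 + 22×1.008 + 1×14.007 + 3×15.999 = 283.343 → 283.34 g/mol.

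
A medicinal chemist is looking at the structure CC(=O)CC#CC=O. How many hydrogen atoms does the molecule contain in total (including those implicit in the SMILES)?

Walk through each heavy atom and fill implicit hydrogens from standard valence (C 4, N 3, O 2, S 2, halogen 1):
  atom 1: C, bond orders sum to 1 (valence 4) → 3 H
  atom 2: C, bond orders sum to 4 (valence 4) → 0 H
  atom 3: O, bond orders sum to 2 (valence 2) → 0 H
  atom 4: C, bond orders sum to 2 (valence 4) → 2 H
  atom 5: C, bond orders sum to 4 (valence 4) → 0 H
  atom 6: C, bond orders sum to 4 (valence 4) → 0 H
  atom 7: C, bond orders sum to 3 (valence 4) → 1 H
  atom 8: O, bond orders sum to 2 (valence 2) → 0 H
Total hydrogens: 6.

6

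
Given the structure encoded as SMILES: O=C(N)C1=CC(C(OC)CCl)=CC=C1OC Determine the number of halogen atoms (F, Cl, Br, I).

Halogen atoms appear at heavy-atom position 11 (1×Cl).
Other groups present: 1 amide, 2 ether.
Halogen count: 1.

1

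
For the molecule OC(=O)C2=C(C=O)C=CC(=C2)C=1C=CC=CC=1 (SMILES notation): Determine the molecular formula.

C14H10O3

Walk through each heavy atom and fill implicit hydrogens from standard valence (C 4, N 3, O 2, S 2, halogen 1):
  atom 1: O, bond orders sum to 1 (valence 2) → 1 H
  atom 2: C, bond orders sum to 4 (valence 4) → 0 H
  atom 3: O, bond orders sum to 2 (valence 2) → 0 H
  atom 4: C, bond orders sum to 4 (valence 4) → 0 H
  atom 5: C, bond orders sum to 4 (valence 4) → 0 H
  atom 6: C, bond orders sum to 3 (valence 4) → 1 H
  atom 7: O, bond orders sum to 2 (valence 2) → 0 H
  atom 8: C, bond orders sum to 3 (valence 4) → 1 H
  atom 9: C, bond orders sum to 3 (valence 4) → 1 H
  atom 10: C, bond orders sum to 4 (valence 4) → 0 H
  atom 11: C, bond orders sum to 3 (valence 4) → 1 H
  atom 12: C, bond orders sum to 4 (valence 4) → 0 H
  atom 13: C, bond orders sum to 3 (valence 4) → 1 H
  atom 14: C, bond orders sum to 3 (valence 4) → 1 H
  atom 15: C, bond orders sum to 3 (valence 4) → 1 H
  atom 16: C, bond orders sum to 3 (valence 4) → 1 H
  atom 17: C, bond orders sum to 3 (valence 4) → 1 H
Totals → C:14, H:10, O:3.
In Hill order: C14H10O3.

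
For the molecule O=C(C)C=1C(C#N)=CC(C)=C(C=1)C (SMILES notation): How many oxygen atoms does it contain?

1

Scan the SMILES for O atoms (remember two-letter symbols like Cl and Br are single atoms).
Oxygen count: 1.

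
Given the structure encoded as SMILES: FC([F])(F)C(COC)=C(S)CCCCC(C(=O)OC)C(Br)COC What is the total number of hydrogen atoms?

Walk through each heavy atom and fill implicit hydrogens from standard valence (C 4, N 3, O 2, S 2, halogen 1):
  atom 1: F (halogen, monovalent) → 0 H
  atom 2: C, bond orders sum to 4 (valence 4) → 0 H
  atom 3: F with explicit H count 0
  atom 4: F (halogen, monovalent) → 0 H
  atom 5: C, bond orders sum to 4 (valence 4) → 0 H
  atom 6: C, bond orders sum to 2 (valence 4) → 2 H
  atom 7: O, bond orders sum to 2 (valence 2) → 0 H
  atom 8: C, bond orders sum to 1 (valence 4) → 3 H
  atom 9: C, bond orders sum to 4 (valence 4) → 0 H
  atom 10: S, bond orders sum to 1 (valence 2) → 1 H
  atom 11: C, bond orders sum to 2 (valence 4) → 2 H
  atom 12: C, bond orders sum to 2 (valence 4) → 2 H
  atom 13: C, bond orders sum to 2 (valence 4) → 2 H
  atom 14: C, bond orders sum to 2 (valence 4) → 2 H
  atom 15: C, bond orders sum to 3 (valence 4) → 1 H
  atom 16: C, bond orders sum to 4 (valence 4) → 0 H
  atom 17: O, bond orders sum to 2 (valence 2) → 0 H
  atom 18: O, bond orders sum to 2 (valence 2) → 0 H
  atom 19: C, bond orders sum to 1 (valence 4) → 3 H
  atom 20: C, bond orders sum to 3 (valence 4) → 1 H
  atom 21: Br (halogen, monovalent) → 0 H
  atom 22: C, bond orders sum to 2 (valence 4) → 2 H
  atom 23: O, bond orders sum to 2 (valence 2) → 0 H
  atom 24: C, bond orders sum to 1 (valence 4) → 3 H
Total hydrogens: 24.

24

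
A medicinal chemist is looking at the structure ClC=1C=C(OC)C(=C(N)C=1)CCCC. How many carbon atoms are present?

11

Count every carbon token in the SMILES (each C, including those in ring-closure positions and inside branches).
Carbon count: 11.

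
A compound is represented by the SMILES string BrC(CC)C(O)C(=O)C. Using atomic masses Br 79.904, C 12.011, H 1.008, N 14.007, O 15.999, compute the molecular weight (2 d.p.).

195.06 g/mol

First, the molecular formula is C6H11BrO2 (counting implicit H from valence).
  Br: 1 × 79.904 = 79.904
  C: 6 × 12.011 = 72.066
  H: 11 × 1.008 = 11.088
  O: 2 × 15.999 = 31.998
Sum: 1×79.904 + 6×12.011 + 11×1.008 + 2×15.999 = 195.056 → 195.06 g/mol.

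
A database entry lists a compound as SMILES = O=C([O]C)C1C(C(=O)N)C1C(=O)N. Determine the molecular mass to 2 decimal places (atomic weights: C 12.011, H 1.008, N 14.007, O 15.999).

First, the molecular formula is C7H10N2O4 (counting implicit H from valence).
  C: 7 × 12.011 = 84.077
  H: 10 × 1.008 = 10.080
  N: 2 × 14.007 = 28.014
  O: 4 × 15.999 = 63.996
Sum: 7×12.011 + 10×1.008 + 2×14.007 + 4×15.999 = 186.167 → 186.17 g/mol.

186.17 g/mol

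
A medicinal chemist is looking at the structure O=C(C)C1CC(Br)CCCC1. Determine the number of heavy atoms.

11

Every atom symbol written in the SMILES (organic subset) is one heavy atom; implicit H are not written.
Heavy atoms by element → Br:1, C:9, O:1.
Total: 11.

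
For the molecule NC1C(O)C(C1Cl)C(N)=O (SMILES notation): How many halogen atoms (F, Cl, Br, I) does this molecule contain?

1

Halogen atoms appear at heavy-atom position 7 (1×Cl).
Other groups present: 1 amide, 1 hydroxyl, 1 primary amine.
Halogen count: 1.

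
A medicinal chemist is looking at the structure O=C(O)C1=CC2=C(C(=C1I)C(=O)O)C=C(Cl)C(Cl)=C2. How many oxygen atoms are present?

Scan the SMILES for O atoms (remember two-letter symbols like Cl and Br are single atoms).
Oxygen count: 4.

4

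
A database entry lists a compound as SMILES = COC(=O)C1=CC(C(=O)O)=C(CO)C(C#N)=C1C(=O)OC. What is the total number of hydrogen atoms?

Walk through each heavy atom and fill implicit hydrogens from standard valence (C 4, N 3, O 2, S 2, halogen 1):
  atom 1: C, bond orders sum to 1 (valence 4) → 3 H
  atom 2: O, bond orders sum to 2 (valence 2) → 0 H
  atom 3: C, bond orders sum to 4 (valence 4) → 0 H
  atom 4: O, bond orders sum to 2 (valence 2) → 0 H
  atom 5: C, bond orders sum to 4 (valence 4) → 0 H
  atom 6: C, bond orders sum to 3 (valence 4) → 1 H
  atom 7: C, bond orders sum to 4 (valence 4) → 0 H
  atom 8: C, bond orders sum to 4 (valence 4) → 0 H
  atom 9: O, bond orders sum to 2 (valence 2) → 0 H
  atom 10: O, bond orders sum to 1 (valence 2) → 1 H
  atom 11: C, bond orders sum to 4 (valence 4) → 0 H
  atom 12: C, bond orders sum to 2 (valence 4) → 2 H
  atom 13: O, bond orders sum to 1 (valence 2) → 1 H
  atom 14: C, bond orders sum to 4 (valence 4) → 0 H
  atom 15: C, bond orders sum to 4 (valence 4) → 0 H
  atom 16: N, bond orders sum to 3 (valence 3) → 0 H
  atom 17: C, bond orders sum to 4 (valence 4) → 0 H
  atom 18: C, bond orders sum to 4 (valence 4) → 0 H
  atom 19: O, bond orders sum to 2 (valence 2) → 0 H
  atom 20: O, bond orders sum to 2 (valence 2) → 0 H
  atom 21: C, bond orders sum to 1 (valence 4) → 3 H
Total hydrogens: 11.

11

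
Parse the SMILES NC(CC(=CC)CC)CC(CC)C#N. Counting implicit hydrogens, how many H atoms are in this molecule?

22

Walk through each heavy atom and fill implicit hydrogens from standard valence (C 4, N 3, O 2, S 2, halogen 1):
  atom 1: N, bond orders sum to 1 (valence 3) → 2 H
  atom 2: C, bond orders sum to 3 (valence 4) → 1 H
  atom 3: C, bond orders sum to 2 (valence 4) → 2 H
  atom 4: C, bond orders sum to 4 (valence 4) → 0 H
  atom 5: C, bond orders sum to 3 (valence 4) → 1 H
  atom 6: C, bond orders sum to 1 (valence 4) → 3 H
  atom 7: C, bond orders sum to 2 (valence 4) → 2 H
  atom 8: C, bond orders sum to 1 (valence 4) → 3 H
  atom 9: C, bond orders sum to 2 (valence 4) → 2 H
  atom 10: C, bond orders sum to 3 (valence 4) → 1 H
  atom 11: C, bond orders sum to 2 (valence 4) → 2 H
  atom 12: C, bond orders sum to 1 (valence 4) → 3 H
  atom 13: C, bond orders sum to 4 (valence 4) → 0 H
  atom 14: N, bond orders sum to 3 (valence 3) → 0 H
Total hydrogens: 22.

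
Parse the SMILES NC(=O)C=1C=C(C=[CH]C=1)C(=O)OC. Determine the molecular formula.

Walk through each heavy atom and fill implicit hydrogens from standard valence (C 4, N 3, O 2, S 2, halogen 1):
  atom 1: N, bond orders sum to 1 (valence 3) → 2 H
  atom 2: C, bond orders sum to 4 (valence 4) → 0 H
  atom 3: O, bond orders sum to 2 (valence 2) → 0 H
  atom 4: C, bond orders sum to 4 (valence 4) → 0 H
  atom 5: C, bond orders sum to 3 (valence 4) → 1 H
  atom 6: C, bond orders sum to 4 (valence 4) → 0 H
  atom 7: C, bond orders sum to 3 (valence 4) → 1 H
  atom 8: C with explicit H count 1
  atom 9: C, bond orders sum to 3 (valence 4) → 1 H
  atom 10: C, bond orders sum to 4 (valence 4) → 0 H
  atom 11: O, bond orders sum to 2 (valence 2) → 0 H
  atom 12: O, bond orders sum to 2 (valence 2) → 0 H
  atom 13: C, bond orders sum to 1 (valence 4) → 3 H
Totals → C:9, H:9, N:1, O:3.

C9H9NO3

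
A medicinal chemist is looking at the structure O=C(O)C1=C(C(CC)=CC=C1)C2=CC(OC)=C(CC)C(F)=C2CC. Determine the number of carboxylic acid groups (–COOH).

The carboxylic acid motif appears at heavy-atom position 2 in the SMILES.
Other groups present: 1 ether.
Carboxylic acid count: 1.

1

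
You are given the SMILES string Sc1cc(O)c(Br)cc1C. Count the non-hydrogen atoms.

Every atom symbol written in the SMILES (organic subset) is one heavy atom; implicit H are not written.
Heavy atoms by element → Br:1, C:7, O:1, S:1.
Total: 10.

10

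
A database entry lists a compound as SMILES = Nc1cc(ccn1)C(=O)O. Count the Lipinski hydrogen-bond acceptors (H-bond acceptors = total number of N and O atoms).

N atoms: 2; O atoms: 2.
Lipinski HBA = 2 + 2 = 4.

4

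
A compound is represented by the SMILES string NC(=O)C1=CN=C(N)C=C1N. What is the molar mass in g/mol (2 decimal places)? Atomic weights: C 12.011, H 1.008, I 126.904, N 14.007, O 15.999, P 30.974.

First, the molecular formula is C6H8N4O (counting implicit H from valence).
  C: 6 × 12.011 = 72.066
  H: 8 × 1.008 = 8.064
  N: 4 × 14.007 = 56.028
  O: 1 × 15.999 = 15.999
Sum: 6×12.011 + 8×1.008 + 4×14.007 + 1×15.999 = 152.157 → 152.16 g/mol.

152.16 g/mol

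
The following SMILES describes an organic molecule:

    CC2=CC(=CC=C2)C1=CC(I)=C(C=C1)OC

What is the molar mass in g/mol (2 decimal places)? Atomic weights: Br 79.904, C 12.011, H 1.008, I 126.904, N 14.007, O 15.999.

First, the molecular formula is C14H13IO (counting implicit H from valence).
  C: 14 × 12.011 = 168.154
  H: 13 × 1.008 = 13.104
  I: 1 × 126.904 = 126.904
  O: 1 × 15.999 = 15.999
Sum: 14×12.011 + 13×1.008 + 1×126.904 + 1×15.999 = 324.161 → 324.16 g/mol.

324.16 g/mol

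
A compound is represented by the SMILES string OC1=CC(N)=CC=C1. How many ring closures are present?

In SMILES, each pair of matching ring-closure digits denotes one ring-closing bond; the number of such bonds equals the number of independent rings.
Ring-closure bonds here: 1.

1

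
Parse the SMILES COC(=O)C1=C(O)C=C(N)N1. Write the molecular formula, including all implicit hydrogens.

C6H8N2O3

Walk through each heavy atom and fill implicit hydrogens from standard valence (C 4, N 3, O 2, S 2, halogen 1):
  atom 1: C, bond orders sum to 1 (valence 4) → 3 H
  atom 2: O, bond orders sum to 2 (valence 2) → 0 H
  atom 3: C, bond orders sum to 4 (valence 4) → 0 H
  atom 4: O, bond orders sum to 2 (valence 2) → 0 H
  atom 5: C, bond orders sum to 4 (valence 4) → 0 H
  atom 6: C, bond orders sum to 4 (valence 4) → 0 H
  atom 7: O, bond orders sum to 1 (valence 2) → 1 H
  atom 8: C, bond orders sum to 3 (valence 4) → 1 H
  atom 9: C, bond orders sum to 4 (valence 4) → 0 H
  atom 10: N, bond orders sum to 1 (valence 3) → 2 H
  atom 11: N, bond orders sum to 2 (valence 3) → 1 H
Totals → C:6, H:8, N:2, O:3.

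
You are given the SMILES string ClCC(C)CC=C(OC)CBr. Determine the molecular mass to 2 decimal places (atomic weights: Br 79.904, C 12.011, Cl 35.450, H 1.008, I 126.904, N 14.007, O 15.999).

First, the molecular formula is C8H14BrClO (counting implicit H from valence).
  Br: 1 × 79.904 = 79.904
  C: 8 × 12.011 = 96.088
  Cl: 1 × 35.450 = 35.450
  H: 14 × 1.008 = 14.112
  O: 1 × 15.999 = 15.999
Sum: 1×79.904 + 8×12.011 + 1×35.450 + 14×1.008 + 1×15.999 = 241.553 → 241.55 g/mol.

241.55 g/mol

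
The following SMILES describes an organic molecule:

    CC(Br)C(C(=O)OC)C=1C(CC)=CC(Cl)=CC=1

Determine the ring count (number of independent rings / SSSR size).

1

In SMILES, each pair of matching ring-closure digits denotes one ring-closing bond; the number of such bonds equals the number of independent rings.
Ring-closure bonds here: 1.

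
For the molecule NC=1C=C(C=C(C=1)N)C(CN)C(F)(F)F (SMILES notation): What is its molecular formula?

C9H12F3N3

Walk through each heavy atom and fill implicit hydrogens from standard valence (C 4, N 3, O 2, S 2, halogen 1):
  atom 1: N, bond orders sum to 1 (valence 3) → 2 H
  atom 2: C, bond orders sum to 4 (valence 4) → 0 H
  atom 3: C, bond orders sum to 3 (valence 4) → 1 H
  atom 4: C, bond orders sum to 4 (valence 4) → 0 H
  atom 5: C, bond orders sum to 3 (valence 4) → 1 H
  atom 6: C, bond orders sum to 4 (valence 4) → 0 H
  atom 7: C, bond orders sum to 3 (valence 4) → 1 H
  atom 8: N, bond orders sum to 1 (valence 3) → 2 H
  atom 9: C, bond orders sum to 3 (valence 4) → 1 H
  atom 10: C, bond orders sum to 2 (valence 4) → 2 H
  atom 11: N, bond orders sum to 1 (valence 3) → 2 H
  atom 12: C, bond orders sum to 4 (valence 4) → 0 H
  atom 13: F (halogen, monovalent) → 0 H
  atom 14: F (halogen, monovalent) → 0 H
  atom 15: F (halogen, monovalent) → 0 H
Totals → C:9, H:12, F:3, N:3.
In Hill order: C9H12F3N3.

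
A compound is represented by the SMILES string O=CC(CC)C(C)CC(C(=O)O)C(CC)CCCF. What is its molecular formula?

C15H27FO3

Walk through each heavy atom and fill implicit hydrogens from standard valence (C 4, N 3, O 2, S 2, halogen 1):
  atom 1: O, bond orders sum to 2 (valence 2) → 0 H
  atom 2: C, bond orders sum to 3 (valence 4) → 1 H
  atom 3: C, bond orders sum to 3 (valence 4) → 1 H
  atom 4: C, bond orders sum to 2 (valence 4) → 2 H
  atom 5: C, bond orders sum to 1 (valence 4) → 3 H
  atom 6: C, bond orders sum to 3 (valence 4) → 1 H
  atom 7: C, bond orders sum to 1 (valence 4) → 3 H
  atom 8: C, bond orders sum to 2 (valence 4) → 2 H
  atom 9: C, bond orders sum to 3 (valence 4) → 1 H
  atom 10: C, bond orders sum to 4 (valence 4) → 0 H
  atom 11: O, bond orders sum to 2 (valence 2) → 0 H
  atom 12: O, bond orders sum to 1 (valence 2) → 1 H
  atom 13: C, bond orders sum to 3 (valence 4) → 1 H
  atom 14: C, bond orders sum to 2 (valence 4) → 2 H
  atom 15: C, bond orders sum to 1 (valence 4) → 3 H
  atom 16: C, bond orders sum to 2 (valence 4) → 2 H
  atom 17: C, bond orders sum to 2 (valence 4) → 2 H
  atom 18: C, bond orders sum to 2 (valence 4) → 2 H
  atom 19: F (halogen, monovalent) → 0 H
Totals → C:15, H:27, F:1, O:3.
In Hill order: C15H27FO3.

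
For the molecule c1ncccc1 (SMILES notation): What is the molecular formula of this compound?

Walk through each heavy atom and fill implicit hydrogens from standard valence (C 4, N 3, O 2, S 2, halogen 1); for lowercase aromatic atoms, an aromatic c carries 1 H when it has two neighbours and 0 H with three, and aromatic n carries 0 H:
  atom 1: aromatic c, 2 neighbours → 1 H
  atom 2: aromatic n, 2 neighbours → 0 H
  atom 3: aromatic c, 2 neighbours → 1 H
  atom 4: aromatic c, 2 neighbours → 1 H
  atom 5: aromatic c, 2 neighbours → 1 H
  atom 6: aromatic c, 2 neighbours → 1 H
Totals → C:5, H:5, N:1.

C5H5N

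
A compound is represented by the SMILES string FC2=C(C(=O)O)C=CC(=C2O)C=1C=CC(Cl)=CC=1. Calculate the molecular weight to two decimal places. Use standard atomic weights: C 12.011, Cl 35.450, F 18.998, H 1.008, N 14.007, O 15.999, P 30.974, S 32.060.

266.65 g/mol

First, the molecular formula is C13H8ClFO3 (counting implicit H from valence).
  C: 13 × 12.011 = 156.143
  Cl: 1 × 35.450 = 35.450
  F: 1 × 18.998 = 18.998
  H: 8 × 1.008 = 8.064
  O: 3 × 15.999 = 47.997
Sum: 13×12.011 + 1×35.450 + 1×18.998 + 8×1.008 + 3×15.999 = 266.652 → 266.65 g/mol.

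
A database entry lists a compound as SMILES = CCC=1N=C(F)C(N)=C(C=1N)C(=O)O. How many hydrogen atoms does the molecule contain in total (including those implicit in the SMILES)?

10

Walk through each heavy atom and fill implicit hydrogens from standard valence (C 4, N 3, O 2, S 2, halogen 1):
  atom 1: C, bond orders sum to 1 (valence 4) → 3 H
  atom 2: C, bond orders sum to 2 (valence 4) → 2 H
  atom 3: C, bond orders sum to 4 (valence 4) → 0 H
  atom 4: N, bond orders sum to 3 (valence 3) → 0 H
  atom 5: C, bond orders sum to 4 (valence 4) → 0 H
  atom 6: F (halogen, monovalent) → 0 H
  atom 7: C, bond orders sum to 4 (valence 4) → 0 H
  atom 8: N, bond orders sum to 1 (valence 3) → 2 H
  atom 9: C, bond orders sum to 4 (valence 4) → 0 H
  atom 10: C, bond orders sum to 4 (valence 4) → 0 H
  atom 11: N, bond orders sum to 1 (valence 3) → 2 H
  atom 12: C, bond orders sum to 4 (valence 4) → 0 H
  atom 13: O, bond orders sum to 2 (valence 2) → 0 H
  atom 14: O, bond orders sum to 1 (valence 2) → 1 H
Total hydrogens: 10.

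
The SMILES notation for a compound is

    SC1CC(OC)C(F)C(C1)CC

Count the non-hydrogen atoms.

12

Every atom symbol written in the SMILES (organic subset) is one heavy atom; implicit H are not written.
Heavy atoms by element → C:9, F:1, O:1, S:1.
Total: 12.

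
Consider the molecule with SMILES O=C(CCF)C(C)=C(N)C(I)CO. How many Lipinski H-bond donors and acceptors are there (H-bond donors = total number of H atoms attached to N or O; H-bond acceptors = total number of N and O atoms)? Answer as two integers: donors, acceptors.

Donors: find every N or O and count the H atoms it carries.
  atom 1 (O): bond orders sum to 2 → 0 H
  atom 9 (N): bond orders sum to 1 → 2 H
  atom 13 (O): bond orders sum to 1 → 1 H
Lipinski HBD = 3.
Acceptors: N atoms = 1, O atoms = 2 → HBA = 3.

3, 3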